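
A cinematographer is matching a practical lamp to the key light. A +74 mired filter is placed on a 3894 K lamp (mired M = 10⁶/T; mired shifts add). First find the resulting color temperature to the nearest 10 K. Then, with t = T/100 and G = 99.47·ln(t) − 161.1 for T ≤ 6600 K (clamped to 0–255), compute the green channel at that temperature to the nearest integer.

M_in = 10⁶/3894 = 256.81; M_out = 256.81 + (+74) = 330.81.
T_out = 10⁶/330.81 = 3022.9 K → 3020 K; t = 30.2.
G = 99.47·ln 30.2 − 161.1 = 99.47·3.4078 − 161.1 = 177.878.
Rounded: 178.

178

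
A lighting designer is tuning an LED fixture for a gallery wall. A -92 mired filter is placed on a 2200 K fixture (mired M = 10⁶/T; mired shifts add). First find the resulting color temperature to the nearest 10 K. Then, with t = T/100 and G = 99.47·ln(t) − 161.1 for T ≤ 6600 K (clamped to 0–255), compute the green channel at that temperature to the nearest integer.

M_in = 10⁶/2200 = 454.55; M_out = 454.55 + (-92) = 362.55.
T_out = 10⁶/362.55 = 2758.3 K → 2760 K; t = 27.6.
G = 99.47·ln 27.6 − 161.1 = 99.47·3.3178 − 161.1 = 168.923.
Rounded: 169.

169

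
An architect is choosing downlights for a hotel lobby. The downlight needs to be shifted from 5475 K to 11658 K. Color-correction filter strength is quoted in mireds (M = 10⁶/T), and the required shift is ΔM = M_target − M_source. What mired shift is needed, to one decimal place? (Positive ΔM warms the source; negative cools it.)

M_source = 10⁶/5475 = 182.648; M_target = 10⁶/11658 = 85.778.
ΔM = 85.778 − 182.648 = -96.870 → -96.9 mireds, a cooling shift.

-96.9 mireds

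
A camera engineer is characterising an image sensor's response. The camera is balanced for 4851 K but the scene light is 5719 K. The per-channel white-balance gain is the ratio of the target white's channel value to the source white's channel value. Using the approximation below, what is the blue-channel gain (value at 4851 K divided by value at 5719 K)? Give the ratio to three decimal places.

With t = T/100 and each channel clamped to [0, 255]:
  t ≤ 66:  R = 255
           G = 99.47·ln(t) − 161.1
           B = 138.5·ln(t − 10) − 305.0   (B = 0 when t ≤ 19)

0.877

At 5719 K (t = 57.19):
  B = 138.5·ln(57.19 − 10) − 305.0 = 138.5·ln 47.19 − 305.0 = 138.5·3.8542 − 305.0 = 228.804.
At 4851 K (t = 48.51):
  B = 138.5·ln(48.51 − 10) − 305.0 = 138.5·ln 38.51 − 305.0 = 138.5·3.6509 − 305.0 = 200.652.
Gain = 200.652 / 228.804 = 0.8770 → 0.877.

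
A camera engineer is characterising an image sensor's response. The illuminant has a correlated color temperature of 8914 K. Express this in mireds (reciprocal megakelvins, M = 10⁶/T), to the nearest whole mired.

112 mireds

M = 10⁶ / 8914 = 112.183 → 112 mireds.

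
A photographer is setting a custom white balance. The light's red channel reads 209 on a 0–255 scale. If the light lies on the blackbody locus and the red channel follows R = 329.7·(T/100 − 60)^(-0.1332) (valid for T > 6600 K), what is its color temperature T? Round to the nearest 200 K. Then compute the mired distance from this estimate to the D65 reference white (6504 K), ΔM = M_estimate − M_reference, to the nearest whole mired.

-43 mireds

(t − 60)^(-0.1332) = 209/329.7 = 0.63391.
t − 60 = 0.63391^(1/-0.1332) = 0.63391^(-7.508) = 30.639, so t = 90.639.
T = 100·t = 9064 K → 9000 K to the nearest 200 K.
M_estimate = 10⁶/9000 = 111.11; M_reference = 10⁶/6504 = 153.75.
ΔM = 111.11 − 153.75 = -42.64 → -43 mireds.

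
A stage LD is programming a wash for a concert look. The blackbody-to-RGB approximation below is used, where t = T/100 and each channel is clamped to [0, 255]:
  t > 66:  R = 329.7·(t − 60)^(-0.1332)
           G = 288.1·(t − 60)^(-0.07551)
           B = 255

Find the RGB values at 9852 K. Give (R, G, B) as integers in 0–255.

(203, 219, 255)

t = 9852/100 = 98.52; the t > 66 branch applies.
R = 329.7·(98.52 − 60)^(-0.1332) = 329.7·38.52^(-0.1332) = 329.7·0.61487 = 202.724.
G = 288.1·(98.52 − 60)^(-0.07551) = 288.1·38.52^(-0.07551) = 288.1·0.75904 = 218.680.
B = 255 by definition for t > 66.
Rounded: (203, 219, 255).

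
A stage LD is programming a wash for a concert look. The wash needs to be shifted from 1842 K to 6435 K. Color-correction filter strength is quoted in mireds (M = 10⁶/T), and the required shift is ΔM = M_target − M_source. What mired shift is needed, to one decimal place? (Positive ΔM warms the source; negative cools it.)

M_source = 10⁶/1842 = 542.888; M_target = 10⁶/6435 = 155.400.
ΔM = 155.400 − 542.888 = -387.488 → -387.5 mireds, a cooling shift.

-387.5 mireds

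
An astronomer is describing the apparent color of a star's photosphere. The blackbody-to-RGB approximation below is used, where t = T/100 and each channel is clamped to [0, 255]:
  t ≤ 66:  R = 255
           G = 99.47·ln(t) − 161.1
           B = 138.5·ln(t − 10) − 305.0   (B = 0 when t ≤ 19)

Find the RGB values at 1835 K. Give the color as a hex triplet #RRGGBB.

#FF8000

t = 1835/100 = 18.35; the t ≤ 66 branch applies.
R = 255 by definition for t ≤ 66.
G = 99.47·ln 18.35 − 161.1 = 99.47·2.9096 − 161.1 = 128.321.
t = 18.35 ≤ 19, so B = 0.
Rounded: (255, 128, 0).
In hex: #FF8000.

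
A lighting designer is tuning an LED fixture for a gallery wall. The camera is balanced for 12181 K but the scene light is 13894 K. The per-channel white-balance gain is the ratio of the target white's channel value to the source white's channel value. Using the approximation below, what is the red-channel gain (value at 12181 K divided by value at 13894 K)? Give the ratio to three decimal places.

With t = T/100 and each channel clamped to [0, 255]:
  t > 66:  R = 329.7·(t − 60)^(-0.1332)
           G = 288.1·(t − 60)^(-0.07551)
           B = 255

1.033

At 13894 K (t = 138.94):
  R = 329.7·(138.94 − 60)^(-0.1332) = 329.7·78.94^(-0.1332) = 329.7·0.55883 = 184.246.
At 12181 K (t = 121.81):
  R = 329.7·(121.81 − 60)^(-0.1332) = 329.7·61.81^(-0.1332) = 329.7·0.57734 = 190.349.
Gain = 190.349 / 184.246 = 1.0331 → 1.033.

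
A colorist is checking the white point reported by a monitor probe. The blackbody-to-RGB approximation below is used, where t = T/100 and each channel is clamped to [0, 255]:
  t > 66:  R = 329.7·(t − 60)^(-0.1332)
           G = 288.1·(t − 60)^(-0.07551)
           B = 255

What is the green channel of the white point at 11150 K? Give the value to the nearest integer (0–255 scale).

214

t = 11150/100 = 111.5; the t > 66 branch applies.
G = 288.1·(111.5 − 60)^(-0.07551) = 288.1·51.5^(-0.07551) = 288.1·0.74258 = 213.936.
Rounded: 214.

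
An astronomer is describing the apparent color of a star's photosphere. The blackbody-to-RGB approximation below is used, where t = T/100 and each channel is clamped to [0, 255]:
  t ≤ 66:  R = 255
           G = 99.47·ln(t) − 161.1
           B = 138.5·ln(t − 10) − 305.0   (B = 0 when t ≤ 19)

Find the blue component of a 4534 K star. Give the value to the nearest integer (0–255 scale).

189

t = 4534/100 = 45.34; the t ≤ 66 branch applies.
B = 138.5·ln(45.34 − 10) − 305.0 = 138.5·ln 35.34 − 305.0 = 138.5·3.5650 − 305.0 = 188.755.
Rounded: 189.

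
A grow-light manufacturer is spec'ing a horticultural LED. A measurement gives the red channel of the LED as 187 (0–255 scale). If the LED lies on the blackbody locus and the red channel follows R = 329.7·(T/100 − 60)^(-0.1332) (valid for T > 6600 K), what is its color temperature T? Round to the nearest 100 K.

13100 K

(t − 60)^(-0.1332) = 187/329.7 = 0.56718.
t − 60 = 0.56718^(1/-0.1332) = 0.56718^(-7.508) = 70.620, so t = 130.620.
T = 100·t = 13062 K → 13100 K to the nearest 100 K.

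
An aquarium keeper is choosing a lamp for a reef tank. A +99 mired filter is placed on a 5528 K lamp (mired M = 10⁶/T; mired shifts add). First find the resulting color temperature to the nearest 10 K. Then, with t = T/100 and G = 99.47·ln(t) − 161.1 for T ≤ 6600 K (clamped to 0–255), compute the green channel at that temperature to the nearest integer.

195

M_in = 10⁶/5528 = 180.90; M_out = 180.90 + (+99) = 279.90.
T_out = 10⁶/279.90 = 3572.7 K → 3570 K; t = 35.7.
G = 99.47·ln 35.7 − 161.1 = 99.47·3.5752 − 161.1 = 194.520.
Rounded: 195.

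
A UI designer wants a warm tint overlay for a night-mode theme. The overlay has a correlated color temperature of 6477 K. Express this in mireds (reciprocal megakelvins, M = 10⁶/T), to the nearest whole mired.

M = 10⁶ / 6477 = 154.392 → 154 mireds.

154 mireds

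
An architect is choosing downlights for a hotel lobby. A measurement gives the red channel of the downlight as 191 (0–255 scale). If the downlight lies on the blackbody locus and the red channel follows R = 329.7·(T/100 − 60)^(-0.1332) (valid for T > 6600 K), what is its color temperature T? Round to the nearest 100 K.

(t − 60)^(-0.1332) = 191/329.7 = 0.57931.
t − 60 = 0.57931^(1/-0.1332) = 0.57931^(-7.508) = 60.245, so t = 120.245.
T = 100·t = 12025 K → 12000 K to the nearest 100 K.

12000 K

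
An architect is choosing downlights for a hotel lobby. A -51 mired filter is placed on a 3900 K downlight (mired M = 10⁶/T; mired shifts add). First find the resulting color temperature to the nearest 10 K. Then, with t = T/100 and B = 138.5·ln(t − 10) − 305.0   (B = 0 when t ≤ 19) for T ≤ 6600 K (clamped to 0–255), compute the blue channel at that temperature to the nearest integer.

M_in = 10⁶/3900 = 256.41; M_out = 256.41 + (-51) = 205.41.
T_out = 10⁶/205.41 = 4868.3 K → 4870 K; t = 48.7.
B = 138.5·ln(48.7 − 10) − 305.0 = 138.5·ln 38.7 − 305.0 = 138.5·3.6558 − 305.0 = 201.334.
Rounded: 201.

201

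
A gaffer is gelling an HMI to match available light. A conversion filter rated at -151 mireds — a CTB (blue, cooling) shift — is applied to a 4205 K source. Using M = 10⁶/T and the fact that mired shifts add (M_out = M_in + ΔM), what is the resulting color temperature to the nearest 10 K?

11520 K

M_in = 10⁶/4205 = 237.81 mireds.
M_out = 237.81 + (-151) = 86.81 mireds.
T_out = 10⁶/86.81 = 11519.1 K → 11520 K.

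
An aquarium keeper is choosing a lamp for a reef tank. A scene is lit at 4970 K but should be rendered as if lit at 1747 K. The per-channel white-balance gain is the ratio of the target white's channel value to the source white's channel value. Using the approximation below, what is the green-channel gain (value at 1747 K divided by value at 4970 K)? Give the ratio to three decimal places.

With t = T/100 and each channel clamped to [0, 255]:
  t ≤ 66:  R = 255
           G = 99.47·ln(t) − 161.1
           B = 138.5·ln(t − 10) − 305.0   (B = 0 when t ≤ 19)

At 4970 K (t = 49.7):
  G = 99.47·ln 49.7 − 161.1 = 99.47·3.9060 − 161.1 = 227.430.
At 1747 K (t = 17.47):
  G = 99.47·ln 17.47 − 161.1 = 99.47·2.8605 − 161.1 = 123.432.
Gain = 123.432 / 227.430 = 0.5427 → 0.543.

0.543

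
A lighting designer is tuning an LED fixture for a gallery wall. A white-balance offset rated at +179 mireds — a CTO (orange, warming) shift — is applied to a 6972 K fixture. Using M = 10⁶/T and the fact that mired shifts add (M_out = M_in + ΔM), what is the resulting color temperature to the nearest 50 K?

M_in = 10⁶/6972 = 143.43 mireds.
M_out = 143.43 + (+179) = 322.43 mireds.
T_out = 10⁶/322.43 = 3101.4 K → 3100 K.

3100 K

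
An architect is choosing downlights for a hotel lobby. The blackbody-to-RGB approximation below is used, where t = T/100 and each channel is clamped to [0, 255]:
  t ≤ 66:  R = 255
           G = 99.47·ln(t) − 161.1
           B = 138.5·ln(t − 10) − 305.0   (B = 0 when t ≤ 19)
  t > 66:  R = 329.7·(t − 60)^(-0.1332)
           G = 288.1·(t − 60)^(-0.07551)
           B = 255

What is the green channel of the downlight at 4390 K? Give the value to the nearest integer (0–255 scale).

215

t = 4390/100 = 43.9; the t ≤ 66 branch applies.
G = 99.47·ln 43.9 − 161.1 = 99.47·3.7819 − 161.1 = 215.087.
Rounded: 215.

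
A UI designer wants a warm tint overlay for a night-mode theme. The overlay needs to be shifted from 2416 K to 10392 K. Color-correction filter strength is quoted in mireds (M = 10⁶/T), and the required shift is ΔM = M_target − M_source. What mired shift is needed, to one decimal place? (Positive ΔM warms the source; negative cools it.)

-317.7 mireds

M_source = 10⁶/2416 = 413.907; M_target = 10⁶/10392 = 96.228.
ΔM = 96.228 − 413.907 = -317.679 → -317.7 mireds, a cooling shift.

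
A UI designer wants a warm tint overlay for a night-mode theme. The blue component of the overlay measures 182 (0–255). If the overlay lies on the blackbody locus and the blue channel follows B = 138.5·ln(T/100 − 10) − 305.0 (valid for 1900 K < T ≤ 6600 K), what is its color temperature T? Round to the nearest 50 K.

4350 K

ln(t − 10) = (182 + 305.0) / 138.5 = 3.5162.
t − 10 = e^3.5162 = 33.658, so t = 43.658.
T = 100·t = 4366 K → 4350 K to the nearest 50 K.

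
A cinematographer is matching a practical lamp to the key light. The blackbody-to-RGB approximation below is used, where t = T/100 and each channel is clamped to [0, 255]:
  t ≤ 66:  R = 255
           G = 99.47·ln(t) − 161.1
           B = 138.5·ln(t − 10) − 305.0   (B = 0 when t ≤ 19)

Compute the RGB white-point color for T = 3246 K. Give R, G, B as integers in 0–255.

R=255, G=185, B=126

t = 3246/100 = 32.46; the t ≤ 66 branch applies.
R = 255 by definition for t ≤ 66.
G = 99.47·ln 32.46 − 161.1 = 99.47·3.4800 − 161.1 = 185.056.
B = 138.5·ln(32.46 − 10) − 305.0 = 138.5·ln 22.46 − 305.0 = 138.5·3.1117 − 305.0 = 125.975.
Rounded: (255, 185, 126).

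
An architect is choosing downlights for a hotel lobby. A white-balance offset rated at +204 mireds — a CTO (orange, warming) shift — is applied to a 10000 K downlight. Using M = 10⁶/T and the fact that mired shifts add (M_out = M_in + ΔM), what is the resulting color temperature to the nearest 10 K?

3290 K

M_in = 10⁶/10000 = 100.00 mireds.
M_out = 100.00 + (+204) = 304.00 mireds.
T_out = 10⁶/304.00 = 3289.5 K → 3290 K.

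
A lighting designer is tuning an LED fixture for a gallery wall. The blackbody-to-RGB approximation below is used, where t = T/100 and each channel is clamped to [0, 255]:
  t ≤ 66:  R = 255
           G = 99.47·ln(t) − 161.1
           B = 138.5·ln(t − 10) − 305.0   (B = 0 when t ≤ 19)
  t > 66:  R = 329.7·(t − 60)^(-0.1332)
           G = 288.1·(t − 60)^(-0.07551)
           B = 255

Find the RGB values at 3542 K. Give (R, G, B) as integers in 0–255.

t = 3542/100 = 35.42; the t ≤ 66 branch applies.
R = 255 by definition for t ≤ 66.
G = 99.47·ln 35.42 − 161.1 = 99.47·3.5673 − 161.1 = 193.737.
B = 138.5·ln(35.42 − 10) − 305.0 = 138.5·ln 25.42 − 305.0 = 138.5·3.2355 − 305.0 = 143.122.
Rounded: (255, 194, 143).

(255, 194, 143)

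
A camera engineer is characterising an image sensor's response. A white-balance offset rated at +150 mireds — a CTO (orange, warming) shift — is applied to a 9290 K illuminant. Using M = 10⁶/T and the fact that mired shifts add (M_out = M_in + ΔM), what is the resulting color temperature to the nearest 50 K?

3900 K

M_in = 10⁶/9290 = 107.64 mireds.
M_out = 107.64 + (+150) = 257.64 mireds.
T_out = 10⁶/257.64 = 3881.3 K → 3900 K.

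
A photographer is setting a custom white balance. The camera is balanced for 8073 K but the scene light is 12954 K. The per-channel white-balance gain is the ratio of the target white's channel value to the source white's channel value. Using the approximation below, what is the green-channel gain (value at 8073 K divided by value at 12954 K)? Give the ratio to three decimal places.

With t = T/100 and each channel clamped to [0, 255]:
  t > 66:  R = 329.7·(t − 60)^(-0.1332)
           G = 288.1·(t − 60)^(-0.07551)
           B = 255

1.096

At 12954 K (t = 129.54):
  G = 288.1·(129.54 − 60)^(-0.07551) = 288.1·69.54^(-0.07551) = 288.1·0.72593 = 209.140.
At 8073 K (t = 80.73):
  G = 288.1·(80.73 − 60)^(-0.07551) = 288.1·20.73^(-0.07551) = 288.1·0.79540 = 229.154.
Gain = 229.154 / 209.140 = 1.0957 → 1.096.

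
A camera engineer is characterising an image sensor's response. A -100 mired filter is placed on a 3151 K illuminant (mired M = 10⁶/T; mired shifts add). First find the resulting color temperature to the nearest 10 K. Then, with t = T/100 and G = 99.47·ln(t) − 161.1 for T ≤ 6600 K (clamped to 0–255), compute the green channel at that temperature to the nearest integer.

220

M_in = 10⁶/3151 = 317.36; M_out = 317.36 + (-100) = 217.36.
T_out = 10⁶/217.36 = 4600.7 K → 4600 K; t = 46.
G = 99.47·ln 46 − 161.1 = 99.47·3.8286 − 161.1 = 219.735.
Rounded: 220.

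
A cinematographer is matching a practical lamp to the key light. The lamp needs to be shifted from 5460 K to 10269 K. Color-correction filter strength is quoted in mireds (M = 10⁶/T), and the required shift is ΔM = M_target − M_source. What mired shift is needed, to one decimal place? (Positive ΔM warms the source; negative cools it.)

M_source = 10⁶/5460 = 183.150; M_target = 10⁶/10269 = 97.380.
ΔM = 97.380 − 183.150 = -85.770 → -85.8 mireds, a cooling shift.

-85.8 mireds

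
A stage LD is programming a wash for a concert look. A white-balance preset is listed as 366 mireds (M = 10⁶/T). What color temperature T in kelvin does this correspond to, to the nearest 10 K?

T = 10⁶ / 366 = 2732.24 K → 2730 K.

2730 K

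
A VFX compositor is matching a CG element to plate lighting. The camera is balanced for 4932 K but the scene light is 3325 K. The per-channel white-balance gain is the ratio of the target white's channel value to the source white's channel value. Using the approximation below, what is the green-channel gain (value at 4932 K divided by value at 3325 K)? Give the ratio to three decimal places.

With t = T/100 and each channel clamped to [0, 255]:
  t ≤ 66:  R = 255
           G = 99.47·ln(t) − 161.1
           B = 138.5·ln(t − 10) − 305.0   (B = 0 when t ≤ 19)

1.209

At 3325 K (t = 33.25):
  G = 99.47·ln 33.25 − 161.1 = 99.47·3.5041 − 161.1 = 187.448.
At 4932 K (t = 49.32):
  G = 99.47·ln 49.32 − 161.1 = 99.47·3.8983 − 161.1 = 226.667.
Gain = 226.667 / 187.448 = 1.2092 → 1.209.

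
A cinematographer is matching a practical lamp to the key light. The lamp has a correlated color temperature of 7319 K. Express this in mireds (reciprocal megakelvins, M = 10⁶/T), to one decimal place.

136.6 mireds

M = 10⁶ / 7319 = 136.631 → 136.6 mireds.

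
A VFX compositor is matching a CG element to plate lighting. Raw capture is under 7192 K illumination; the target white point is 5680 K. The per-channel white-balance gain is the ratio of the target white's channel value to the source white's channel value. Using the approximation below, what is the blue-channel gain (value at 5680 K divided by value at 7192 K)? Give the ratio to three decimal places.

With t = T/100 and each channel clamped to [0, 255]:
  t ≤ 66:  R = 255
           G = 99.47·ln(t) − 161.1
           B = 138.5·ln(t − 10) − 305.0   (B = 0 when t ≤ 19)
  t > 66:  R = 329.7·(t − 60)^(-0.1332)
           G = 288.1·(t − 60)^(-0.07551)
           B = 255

0.893

At 7192 K (t = 71.92):
  B = 255 by definition for t > 66.
At 5680 K (t = 56.8):
  B = 138.5·ln(56.8 − 10) − 305.0 = 138.5·ln 46.8 − 305.0 = 138.5·3.8459 − 305.0 = 227.655.
Gain = 227.655 / 255.000 = 0.8928 → 0.893.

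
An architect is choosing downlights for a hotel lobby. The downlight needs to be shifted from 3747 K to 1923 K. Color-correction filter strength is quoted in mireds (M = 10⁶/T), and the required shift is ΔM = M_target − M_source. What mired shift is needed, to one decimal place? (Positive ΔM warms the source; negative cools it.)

+253.1 mireds

M_source = 10⁶/3747 = 266.880; M_target = 10⁶/1923 = 520.021.
ΔM = 520.021 − 266.880 = 253.141 → +253.1 mireds, a warming shift.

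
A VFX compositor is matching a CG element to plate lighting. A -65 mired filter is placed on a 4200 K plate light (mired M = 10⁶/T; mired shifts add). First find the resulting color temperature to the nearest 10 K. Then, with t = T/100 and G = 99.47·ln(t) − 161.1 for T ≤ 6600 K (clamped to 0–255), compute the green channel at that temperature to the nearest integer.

M_in = 10⁶/4200 = 238.10; M_out = 238.10 + (-65) = 173.10.
T_out = 10⁶/173.10 = 5777.2 K → 5780 K; t = 57.8.
G = 99.47·ln 57.8 − 161.1 = 99.47·4.0570 − 161.1 = 242.449.
Rounded: 242.

242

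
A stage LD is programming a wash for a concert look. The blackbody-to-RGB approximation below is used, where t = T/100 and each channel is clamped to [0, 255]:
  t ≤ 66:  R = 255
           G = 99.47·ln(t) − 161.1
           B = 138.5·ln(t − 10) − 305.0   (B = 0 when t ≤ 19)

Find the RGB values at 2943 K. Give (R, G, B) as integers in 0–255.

(255, 175, 106)

t = 2943/100 = 29.43; the t ≤ 66 branch applies.
R = 255 by definition for t ≤ 66.
G = 99.47·ln 29.43 − 161.1 = 99.47·3.3820 − 161.1 = 175.309.
B = 138.5·ln(29.43 − 10) − 305.0 = 138.5·ln 19.43 − 305.0 = 138.5·2.9668 − 305.0 = 105.904.
Rounded: (255, 175, 106).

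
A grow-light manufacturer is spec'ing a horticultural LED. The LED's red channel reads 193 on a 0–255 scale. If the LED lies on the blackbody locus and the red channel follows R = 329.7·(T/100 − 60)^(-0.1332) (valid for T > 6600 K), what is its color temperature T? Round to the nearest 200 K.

11600 K

(t − 60)^(-0.1332) = 193/329.7 = 0.58538.
t − 60 = 0.58538^(1/-0.1332) = 0.58538^(-7.508) = 55.713, so t = 115.713.
T = 100·t = 11571 K → 11600 K to the nearest 200 K.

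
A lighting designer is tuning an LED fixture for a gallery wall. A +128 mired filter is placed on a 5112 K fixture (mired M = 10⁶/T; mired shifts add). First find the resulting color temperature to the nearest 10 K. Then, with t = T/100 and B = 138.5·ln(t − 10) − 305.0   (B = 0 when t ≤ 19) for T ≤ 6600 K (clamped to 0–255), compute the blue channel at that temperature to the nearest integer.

116

M_in = 10⁶/5112 = 195.62; M_out = 195.62 + (+128) = 323.62.
T_out = 10⁶/323.62 = 3090.1 K → 3090 K; t = 30.9.
B = 138.5·ln(30.9 − 10) − 305.0 = 138.5·ln 20.9 − 305.0 = 138.5·3.0397 − 305.0 = 116.005.
Rounded: 116.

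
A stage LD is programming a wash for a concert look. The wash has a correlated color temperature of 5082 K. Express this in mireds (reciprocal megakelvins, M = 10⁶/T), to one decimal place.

196.8 mireds

M = 10⁶ / 5082 = 196.773 → 196.8 mireds.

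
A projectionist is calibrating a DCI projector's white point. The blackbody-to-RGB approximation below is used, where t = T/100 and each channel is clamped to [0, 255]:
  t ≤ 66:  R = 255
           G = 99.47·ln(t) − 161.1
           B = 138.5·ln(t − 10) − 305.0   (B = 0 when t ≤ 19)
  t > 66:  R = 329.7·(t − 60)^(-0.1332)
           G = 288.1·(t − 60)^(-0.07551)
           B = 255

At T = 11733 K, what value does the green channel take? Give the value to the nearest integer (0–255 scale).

212

t = 11733/100 = 117.33; the t > 66 branch applies.
G = 288.1·(117.33 − 60)^(-0.07551) = 288.1·57.33^(-0.07551) = 288.1·0.73659 = 212.211.
Rounded: 212.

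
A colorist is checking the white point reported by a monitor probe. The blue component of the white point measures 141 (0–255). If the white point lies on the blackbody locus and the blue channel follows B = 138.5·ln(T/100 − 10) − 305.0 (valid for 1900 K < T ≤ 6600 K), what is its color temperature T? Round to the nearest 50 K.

3500 K

ln(t − 10) = (141 + 305.0) / 138.5 = 3.2202.
t − 10 = e^3.2202 = 25.034, so t = 35.034.
T = 100·t = 3503 K → 3500 K to the nearest 50 K.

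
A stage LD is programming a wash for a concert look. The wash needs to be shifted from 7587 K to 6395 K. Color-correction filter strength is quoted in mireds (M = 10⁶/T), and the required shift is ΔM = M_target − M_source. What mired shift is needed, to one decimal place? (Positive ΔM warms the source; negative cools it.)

+24.6 mireds

M_source = 10⁶/7587 = 131.804; M_target = 10⁶/6395 = 156.372.
ΔM = 156.372 − 131.804 = 24.568 → +24.6 mireds, a warming shift.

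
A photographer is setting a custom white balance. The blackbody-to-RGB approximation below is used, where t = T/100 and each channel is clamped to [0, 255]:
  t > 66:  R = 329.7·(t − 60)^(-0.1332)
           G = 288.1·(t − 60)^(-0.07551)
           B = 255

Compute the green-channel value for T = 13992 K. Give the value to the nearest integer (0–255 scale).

t = 13992/100 = 139.92; the t > 66 branch applies.
G = 288.1·(139.92 − 60)^(-0.07551) = 288.1·79.92^(-0.07551) = 288.1·0.71834 = 206.954.
Rounded: 207.

207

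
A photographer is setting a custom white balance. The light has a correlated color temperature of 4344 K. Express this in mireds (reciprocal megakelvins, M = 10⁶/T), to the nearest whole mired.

M = 10⁶ / 4344 = 230.203 → 230 mireds.

230 mireds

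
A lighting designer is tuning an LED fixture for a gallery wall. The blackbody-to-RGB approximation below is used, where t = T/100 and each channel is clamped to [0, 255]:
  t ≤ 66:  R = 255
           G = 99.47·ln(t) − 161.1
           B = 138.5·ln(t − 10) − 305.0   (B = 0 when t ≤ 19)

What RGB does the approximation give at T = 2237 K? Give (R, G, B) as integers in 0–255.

(255, 148, 43)

t = 2237/100 = 22.37; the t ≤ 66 branch applies.
R = 255 by definition for t ≤ 66.
G = 99.47·ln 22.37 − 161.1 = 99.47·3.1077 − 161.1 = 148.025.
B = 138.5·ln(22.37 − 10) − 305.0 = 138.5·ln 12.37 − 305.0 = 138.5·2.5153 − 305.0 = 43.365.
Rounded: (255, 148, 43).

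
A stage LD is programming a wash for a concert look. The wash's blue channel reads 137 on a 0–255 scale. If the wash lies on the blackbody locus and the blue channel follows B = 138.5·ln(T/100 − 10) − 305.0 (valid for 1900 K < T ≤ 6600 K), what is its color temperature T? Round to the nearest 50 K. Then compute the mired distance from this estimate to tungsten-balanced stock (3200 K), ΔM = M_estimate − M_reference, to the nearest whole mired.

ln(t − 10) = (137 + 305.0) / 138.5 = 3.1913.
t − 10 = e^3.1913 = 24.321, so t = 34.321.
T = 100·t = 3432 K → 3450 K to the nearest 50 K.
M_estimate = 10⁶/3450 = 289.86; M_reference = 10⁶/3200 = 312.50.
ΔM = 289.86 − 312.50 = -22.64 → -23 mireds.

-23 mireds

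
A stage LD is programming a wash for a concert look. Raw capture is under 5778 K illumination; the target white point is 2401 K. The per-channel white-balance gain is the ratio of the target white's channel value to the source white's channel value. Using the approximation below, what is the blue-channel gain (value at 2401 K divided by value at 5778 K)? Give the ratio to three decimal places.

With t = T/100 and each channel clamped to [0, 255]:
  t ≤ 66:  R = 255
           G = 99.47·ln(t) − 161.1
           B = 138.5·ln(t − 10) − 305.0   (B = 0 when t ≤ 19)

0.263

At 5778 K (t = 57.78):
  B = 138.5·ln(57.78 − 10) − 305.0 = 138.5·ln 47.78 − 305.0 = 138.5·3.8666 − 305.0 = 230.525.
At 2401 K (t = 24.01):
  B = 138.5·ln(24.01 − 10) − 305.0 = 138.5·ln 14.01 − 305.0 = 138.5·2.6398 − 305.0 = 60.608.
Gain = 60.608 / 230.525 = 0.2629 → 0.263.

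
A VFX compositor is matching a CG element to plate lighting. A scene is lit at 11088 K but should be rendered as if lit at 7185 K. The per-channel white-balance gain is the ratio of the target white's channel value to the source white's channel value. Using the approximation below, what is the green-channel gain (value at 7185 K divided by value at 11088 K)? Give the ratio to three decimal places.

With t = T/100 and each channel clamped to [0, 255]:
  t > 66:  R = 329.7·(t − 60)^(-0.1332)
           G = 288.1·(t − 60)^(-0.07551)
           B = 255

1.116

At 11088 K (t = 110.88):
  G = 288.1·(110.88 − 60)^(-0.07551) = 288.1·50.88^(-0.07551) = 288.1·0.74326 = 214.132.
At 7185 K (t = 71.85):
  G = 288.1·(71.85 − 60)^(-0.07551) = 288.1·11.85^(-0.07551) = 288.1·0.82970 = 239.038.
Gain = 239.038 / 214.132 = 1.1163 → 1.116.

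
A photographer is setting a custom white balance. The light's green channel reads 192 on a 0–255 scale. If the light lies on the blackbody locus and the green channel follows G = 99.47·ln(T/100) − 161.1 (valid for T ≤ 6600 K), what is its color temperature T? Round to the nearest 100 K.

ln t = (192 + 161.1) / 99.47 = 3.5498.
t = e^3.5498 = 34.807.
T = 100·t = 3481 K → 3500 K to the nearest 100 K.

3500 K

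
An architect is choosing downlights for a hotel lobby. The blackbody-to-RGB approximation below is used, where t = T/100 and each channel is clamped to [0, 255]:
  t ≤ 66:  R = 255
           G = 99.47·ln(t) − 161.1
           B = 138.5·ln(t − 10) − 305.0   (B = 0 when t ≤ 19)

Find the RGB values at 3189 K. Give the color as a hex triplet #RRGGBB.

t = 3189/100 = 31.89; the t ≤ 66 branch applies.
R = 255 by definition for t ≤ 66.
G = 99.47·ln 31.89 − 161.1 = 99.47·3.4623 − 161.1 = 183.294.
B = 138.5·ln(31.89 − 10) − 305.0 = 138.5·ln 21.89 − 305.0 = 138.5·3.0860 − 305.0 = 122.415.
Rounded: (255, 183, 122).
In hex: #FFB77A.

#FFB77A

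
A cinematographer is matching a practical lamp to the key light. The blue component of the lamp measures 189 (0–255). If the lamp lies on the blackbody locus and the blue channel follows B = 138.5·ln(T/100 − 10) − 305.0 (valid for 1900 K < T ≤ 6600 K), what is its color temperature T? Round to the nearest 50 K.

4550 K

ln(t − 10) = (189 + 305.0) / 138.5 = 3.5668.
t − 10 = e^3.5668 = 35.403, so t = 45.403.
T = 100·t = 4540 K → 4550 K to the nearest 50 K.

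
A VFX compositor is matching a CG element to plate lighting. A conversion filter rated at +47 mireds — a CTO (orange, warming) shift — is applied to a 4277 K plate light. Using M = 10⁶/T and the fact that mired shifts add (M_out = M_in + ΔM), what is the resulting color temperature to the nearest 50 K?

M_in = 10⁶/4277 = 233.81 mireds.
M_out = 233.81 + (+47) = 280.81 mireds.
T_out = 10⁶/280.81 = 3561.1 K → 3550 K.

3550 K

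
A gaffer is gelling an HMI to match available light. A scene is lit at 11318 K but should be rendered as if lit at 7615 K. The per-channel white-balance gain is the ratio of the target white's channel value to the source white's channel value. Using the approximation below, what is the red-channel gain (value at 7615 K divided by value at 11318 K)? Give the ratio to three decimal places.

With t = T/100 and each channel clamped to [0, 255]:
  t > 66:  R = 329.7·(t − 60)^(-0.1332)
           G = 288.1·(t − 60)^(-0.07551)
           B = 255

At 11318 K (t = 113.18):
  R = 329.7·(113.18 − 60)^(-0.1332) = 329.7·53.18^(-0.1332) = 329.7·0.58902 = 194.200.
At 7615 K (t = 76.15):
  R = 329.7·(76.15 − 60)^(-0.1332) = 329.7·16.15^(-0.1332) = 329.7·0.69035 = 227.609.
Gain = 227.609 / 194.200 = 1.1720 → 1.172.

1.172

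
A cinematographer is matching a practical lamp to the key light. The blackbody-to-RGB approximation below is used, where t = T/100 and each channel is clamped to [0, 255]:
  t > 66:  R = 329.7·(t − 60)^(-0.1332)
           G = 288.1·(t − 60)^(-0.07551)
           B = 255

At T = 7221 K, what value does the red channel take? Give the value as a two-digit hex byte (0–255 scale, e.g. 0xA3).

t = 7221/100 = 72.21; the t > 66 branch applies.
R = 329.7·(72.21 − 60)^(-0.1332) = 329.7·12.21^(-0.1332) = 329.7·0.71655 = 236.248.
Rounded: 236; in hex, 0xEC.

0xEC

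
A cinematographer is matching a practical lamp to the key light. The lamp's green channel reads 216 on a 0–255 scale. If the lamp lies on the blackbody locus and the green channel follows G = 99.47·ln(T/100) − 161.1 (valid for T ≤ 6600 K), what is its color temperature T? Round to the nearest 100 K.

ln t = (216 + 161.1) / 99.47 = 3.7911.
t = e^3.7911 = 44.305.
T = 100·t = 4430 K → 4400 K to the nearest 100 K.

4400 K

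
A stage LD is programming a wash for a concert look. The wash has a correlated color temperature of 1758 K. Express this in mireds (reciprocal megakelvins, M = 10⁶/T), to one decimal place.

568.8 mireds

M = 10⁶ / 1758 = 568.828 → 568.8 mireds.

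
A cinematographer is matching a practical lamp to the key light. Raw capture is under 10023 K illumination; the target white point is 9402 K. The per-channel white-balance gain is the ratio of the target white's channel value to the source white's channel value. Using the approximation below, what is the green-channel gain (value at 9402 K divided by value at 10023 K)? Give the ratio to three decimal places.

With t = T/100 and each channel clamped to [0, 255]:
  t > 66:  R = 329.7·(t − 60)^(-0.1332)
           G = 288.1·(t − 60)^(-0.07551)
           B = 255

1.013

At 10023 K (t = 100.23):
  G = 288.1·(100.23 − 60)^(-0.07551) = 288.1·40.23^(-0.07551) = 288.1·0.75655 = 217.963.
At 9402 K (t = 94.02):
  G = 288.1·(94.02 − 60)^(-0.07551) = 288.1·34.02^(-0.07551) = 288.1·0.76619 = 220.740.
Gain = 220.740 / 217.963 = 1.0127 → 1.013.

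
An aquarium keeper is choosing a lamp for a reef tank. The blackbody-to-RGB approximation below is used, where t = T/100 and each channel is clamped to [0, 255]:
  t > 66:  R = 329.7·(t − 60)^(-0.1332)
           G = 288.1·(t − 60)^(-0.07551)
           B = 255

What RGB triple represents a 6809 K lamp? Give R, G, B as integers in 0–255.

R=250, G=246, B=255

t = 6809/100 = 68.09; the t > 66 branch applies.
R = 329.7·(68.09 − 60)^(-0.1332) = 329.7·8.09^(-0.1332) = 329.7·0.75694 = 249.563.
G = 288.1·(68.09 − 60)^(-0.07551) = 288.1·8.09^(-0.07551) = 288.1·0.85397 = 246.028.
B = 255 by definition for t > 66.
Rounded: (250, 246, 255).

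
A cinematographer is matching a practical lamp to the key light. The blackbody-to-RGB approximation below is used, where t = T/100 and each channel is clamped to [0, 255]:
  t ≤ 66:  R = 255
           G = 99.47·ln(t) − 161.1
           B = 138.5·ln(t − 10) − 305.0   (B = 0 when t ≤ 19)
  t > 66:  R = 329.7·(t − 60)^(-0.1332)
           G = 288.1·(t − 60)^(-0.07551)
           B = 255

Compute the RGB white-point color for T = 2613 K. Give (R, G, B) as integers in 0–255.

t = 2613/100 = 26.13; the t ≤ 66 branch applies.
R = 255 by definition for t ≤ 66.
G = 99.47·ln 26.13 − 161.1 = 99.47·3.2631 − 161.1 = 163.479.
B = 138.5·ln(26.13 − 10) − 305.0 = 138.5·ln 16.13 − 305.0 = 138.5·2.7807 − 305.0 = 80.124.
Rounded: (255, 163, 80).

(255, 163, 80)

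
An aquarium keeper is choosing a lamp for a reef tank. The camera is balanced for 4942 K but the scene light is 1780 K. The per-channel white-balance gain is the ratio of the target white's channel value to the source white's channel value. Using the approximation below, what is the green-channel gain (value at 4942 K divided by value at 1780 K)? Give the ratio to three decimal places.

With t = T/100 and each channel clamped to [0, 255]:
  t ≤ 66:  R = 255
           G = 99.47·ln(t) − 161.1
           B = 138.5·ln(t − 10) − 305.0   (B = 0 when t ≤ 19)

At 1780 K (t = 17.8):
  G = 99.47·ln 17.8 − 161.1 = 99.47·2.8792 − 161.1 = 125.294.
At 4942 K (t = 49.42):
  G = 99.47·ln 49.42 − 161.1 = 99.47·3.9004 − 161.1 = 226.868.
Gain = 226.868 / 125.294 = 1.8107 → 1.811.

1.811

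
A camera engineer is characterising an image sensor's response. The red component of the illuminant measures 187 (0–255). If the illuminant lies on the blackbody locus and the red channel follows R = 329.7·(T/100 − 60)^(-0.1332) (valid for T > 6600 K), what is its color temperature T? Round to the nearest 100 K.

13100 K

(t − 60)^(-0.1332) = 187/329.7 = 0.56718.
t − 60 = 0.56718^(1/-0.1332) = 0.56718^(-7.508) = 70.620, so t = 130.620.
T = 100·t = 13062 K → 13100 K to the nearest 100 K.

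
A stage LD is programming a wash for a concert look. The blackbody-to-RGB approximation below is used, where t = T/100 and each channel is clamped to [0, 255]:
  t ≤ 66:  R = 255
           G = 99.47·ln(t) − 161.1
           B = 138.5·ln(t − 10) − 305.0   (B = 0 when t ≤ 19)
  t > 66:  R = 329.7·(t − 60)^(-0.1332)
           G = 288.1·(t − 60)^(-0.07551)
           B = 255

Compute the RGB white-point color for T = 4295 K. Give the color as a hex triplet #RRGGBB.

#FFD5B3

t = 4295/100 = 42.95; the t ≤ 66 branch applies.
R = 255 by definition for t ≤ 66.
G = 99.47·ln 42.95 − 161.1 = 99.47·3.7600 − 161.1 = 212.911.
B = 138.5·ln(42.95 − 10) − 305.0 = 138.5·ln 32.95 − 305.0 = 138.5·3.4950 − 305.0 = 179.056.
Rounded: (255, 213, 179).
In hex: #FFD5B3.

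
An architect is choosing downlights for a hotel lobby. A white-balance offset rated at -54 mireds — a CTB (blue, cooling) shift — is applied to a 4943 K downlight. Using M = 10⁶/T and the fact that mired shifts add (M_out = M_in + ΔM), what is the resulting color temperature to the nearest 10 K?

M_in = 10⁶/4943 = 202.31 mireds.
M_out = 202.31 + (-54) = 148.31 mireds.
T_out = 10⁶/148.31 = 6742.8 K → 6740 K.

6740 K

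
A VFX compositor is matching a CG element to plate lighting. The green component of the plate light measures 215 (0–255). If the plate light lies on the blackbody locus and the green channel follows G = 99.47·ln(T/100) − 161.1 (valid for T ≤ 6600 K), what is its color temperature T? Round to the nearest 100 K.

ln t = (215 + 161.1) / 99.47 = 3.7810.
t = e^3.7810 = 43.862.
T = 100·t = 4386 K → 4400 K to the nearest 100 K.

4400 K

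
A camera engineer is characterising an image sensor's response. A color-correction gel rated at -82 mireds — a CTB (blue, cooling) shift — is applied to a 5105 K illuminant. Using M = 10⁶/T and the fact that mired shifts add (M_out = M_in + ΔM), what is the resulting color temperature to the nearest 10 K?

8780 K

M_in = 10⁶/5105 = 195.89 mireds.
M_out = 195.89 + (-82) = 113.89 mireds.
T_out = 10⁶/113.89 = 8780.7 K → 8780 K.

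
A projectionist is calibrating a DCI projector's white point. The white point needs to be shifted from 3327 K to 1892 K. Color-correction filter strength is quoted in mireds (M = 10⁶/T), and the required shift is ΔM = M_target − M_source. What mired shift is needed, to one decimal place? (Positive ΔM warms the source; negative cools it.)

+228.0 mireds

M_source = 10⁶/3327 = 300.571; M_target = 10⁶/1892 = 528.541.
ΔM = 528.541 − 300.571 = 227.970 → +228.0 mireds, a warming shift.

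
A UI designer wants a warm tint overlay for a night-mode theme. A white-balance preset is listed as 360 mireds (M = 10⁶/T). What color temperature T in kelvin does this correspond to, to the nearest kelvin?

2778 K

T = 10⁶ / 360 = 2777.78 K → 2778 K.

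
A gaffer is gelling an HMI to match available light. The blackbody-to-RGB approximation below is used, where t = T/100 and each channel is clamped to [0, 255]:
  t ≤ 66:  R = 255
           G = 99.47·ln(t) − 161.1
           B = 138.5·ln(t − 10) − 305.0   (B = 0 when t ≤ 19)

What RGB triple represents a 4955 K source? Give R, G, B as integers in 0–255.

R=255, G=227, B=204

t = 4955/100 = 49.55; the t ≤ 66 branch applies.
R = 255 by definition for t ≤ 66.
G = 99.47·ln 49.55 − 161.1 = 99.47·3.9030 − 161.1 = 227.130.
B = 138.5·ln(49.55 − 10) − 305.0 = 138.5·ln 39.55 − 305.0 = 138.5·3.6776 − 305.0 = 204.343.
Rounded: (255, 227, 204).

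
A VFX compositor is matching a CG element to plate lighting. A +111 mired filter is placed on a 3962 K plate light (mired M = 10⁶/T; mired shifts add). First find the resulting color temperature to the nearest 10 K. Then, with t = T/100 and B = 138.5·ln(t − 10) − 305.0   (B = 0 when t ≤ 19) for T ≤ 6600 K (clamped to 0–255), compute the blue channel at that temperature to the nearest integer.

91

M_in = 10⁶/3962 = 252.40; M_out = 252.40 + (+111) = 363.40.
T_out = 10⁶/363.40 = 2751.8 K → 2750 K; t = 27.5.
B = 138.5·ln(27.5 − 10) − 305.0 = 138.5·ln 17.5 − 305.0 = 138.5·2.8622 − 305.0 = 91.415.
Rounded: 91.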